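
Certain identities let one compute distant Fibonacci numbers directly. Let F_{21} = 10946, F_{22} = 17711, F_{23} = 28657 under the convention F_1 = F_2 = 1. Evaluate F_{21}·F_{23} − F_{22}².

10946·28657 − 17711² = 313679522 − 313679521 = 1. (Cassini's identity: F_{k−1}F_{k+1} − F_k² = (−1)^k.)

1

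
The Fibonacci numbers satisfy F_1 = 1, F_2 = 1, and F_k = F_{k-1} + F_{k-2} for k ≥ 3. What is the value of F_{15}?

610

Iterating the recurrence up to F_{7} = 13 and F_{6} = 8:
F_{8} = F_{7} + F_{6} = 13 + 8 = 21
F_{9} = F_{8} + F_{7} = 21 + 13 = 34
F_{10} = F_{9} + F_{8} = 34 + 21 = 55
F_{11} = F_{10} + F_{9} = 55 + 34 = 89
F_{12} = F_{11} + F_{10} = 89 + 55 = 144
F_{13} = F_{12} + F_{11} = 144 + 89 = 233
F_{14} = F_{13} + F_{12} = 233 + 144 = 377
F_{15} = F_{14} + F_{13} = 377 + 233 = 610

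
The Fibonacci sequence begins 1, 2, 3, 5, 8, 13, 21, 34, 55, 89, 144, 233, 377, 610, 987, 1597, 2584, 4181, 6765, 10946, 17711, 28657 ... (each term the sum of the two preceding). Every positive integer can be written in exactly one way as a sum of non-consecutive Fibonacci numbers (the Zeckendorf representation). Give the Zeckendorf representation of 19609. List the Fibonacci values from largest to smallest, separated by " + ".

19609: greatest Fibonacci not exceeding it is 17711, leaving 1898
1898: greatest Fibonacci not exceeding it is 1597, leaving 301
301: greatest Fibonacci not exceeding it is 233, leaving 68
68: greatest Fibonacci not exceeding it is 55, leaving 13
13: greatest Fibonacci not exceeding it is 13, leaving 0
So 19609 = 17711 + 1597 + 233 + 55 + 13, with no two terms consecutive in the sequence.

17711 + 1597 + 233 + 55 + 13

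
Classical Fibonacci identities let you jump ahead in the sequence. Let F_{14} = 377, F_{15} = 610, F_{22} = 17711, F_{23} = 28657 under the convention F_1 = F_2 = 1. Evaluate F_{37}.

By the addition formula F_{m+n} = F_m F_{n+1} + F_{m−1} F_n with m=15, n=22: F_{37} = 610·28657 + 377·17711 = 17480770 + 6677047 = 24157817.

24157817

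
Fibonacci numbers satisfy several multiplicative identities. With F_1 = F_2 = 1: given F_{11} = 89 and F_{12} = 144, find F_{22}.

17711

By the doubling identity F_{2k} = F_k(2F_{k+1} − F_k): F_{22} = 89·(2·144 − 89) = 89·199 = 17711.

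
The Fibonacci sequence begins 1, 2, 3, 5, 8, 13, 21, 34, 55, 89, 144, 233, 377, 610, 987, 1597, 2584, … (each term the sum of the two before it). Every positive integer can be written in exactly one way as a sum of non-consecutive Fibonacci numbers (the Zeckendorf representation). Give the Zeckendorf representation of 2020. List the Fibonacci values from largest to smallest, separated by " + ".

Greedy algorithm:
1597 ≤ 2020 < 2584, so take 1597; remainder 423
377 ≤ 423 < 610, so take 377; remainder 46
34 ≤ 46 < 55, so take 34; remainder 12
8 ≤ 12 < 13, so take 8; remainder 4
3 ≤ 4 < 5, so take 3; remainder 1
1 ≤ 1 < 2, so take 1; remainder 0
So 2020 = 1597 + 377 + 34 + 8 + 3 + 1, with no two terms consecutive in the sequence.

1597 + 377 + 34 + 8 + 3 + 1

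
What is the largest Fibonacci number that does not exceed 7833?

6765 ≤ 7833 < 10946, so the largest Fibonacci number not exceeding 7833 is 6765.

6765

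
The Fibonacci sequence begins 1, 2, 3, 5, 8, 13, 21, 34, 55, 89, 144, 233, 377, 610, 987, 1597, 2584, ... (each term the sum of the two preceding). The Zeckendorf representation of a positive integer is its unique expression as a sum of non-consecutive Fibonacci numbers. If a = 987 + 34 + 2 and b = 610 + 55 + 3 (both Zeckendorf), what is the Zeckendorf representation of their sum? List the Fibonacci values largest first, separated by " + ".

The two numbers are 1023 and 668, so their sum is 1691.
Greedy algorithm:
subtract 1597 from 1691: 94 remains
subtract 89 from 94: 5 remains
subtract 5 from 5: 0 remains

1597 + 89 + 5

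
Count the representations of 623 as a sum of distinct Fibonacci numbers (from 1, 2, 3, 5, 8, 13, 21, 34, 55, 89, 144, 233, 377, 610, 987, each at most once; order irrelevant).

623 = 610+13 = 610+8+5 = 377+233+13 = … (11 more), for 14 in all.

14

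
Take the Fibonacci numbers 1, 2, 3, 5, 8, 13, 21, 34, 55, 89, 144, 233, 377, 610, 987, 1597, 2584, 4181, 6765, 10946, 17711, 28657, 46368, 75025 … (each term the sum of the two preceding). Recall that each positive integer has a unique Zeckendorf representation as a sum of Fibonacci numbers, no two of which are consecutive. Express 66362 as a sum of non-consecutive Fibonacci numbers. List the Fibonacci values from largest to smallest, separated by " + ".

46368 + 17711 + 1597 + 610 + 55 + 21

Repeatedly subtract the largest Fibonacci number that fits:
largest Fibonacci ≤ 66362 is 46368; 66362 − 46368 = 19994
largest Fibonacci ≤ 19994 is 17711; 19994 − 17711 = 2283
largest Fibonacci ≤ 2283 is 1597; 2283 − 1597 = 686
largest Fibonacci ≤ 686 is 610; 686 − 610 = 76
largest Fibonacci ≤ 76 is 55; 76 − 55 = 21
largest Fibonacci ≤ 21 is 21; 21 − 21 = 0
So 66362 = 46368 + 17711 + 1597 + 610 + 55 + 21, with no two terms consecutive in the sequence.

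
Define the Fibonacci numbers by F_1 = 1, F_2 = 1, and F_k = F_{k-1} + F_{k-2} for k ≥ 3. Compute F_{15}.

610

Iterating the recurrence up to F_{9} = 34 and F_{8} = 21:
F_{10} = F_{9} + F_{8} = 34 + 21 = 55
F_{11} = F_{10} + F_{9} = 55 + 34 = 89
F_{12} = F_{11} + F_{10} = 89 + 55 = 144
F_{13} = F_{12} + F_{11} = 144 + 89 = 233
F_{14} = F_{13} + F_{12} = 233 + 144 = 377
F_{15} = F_{14} + F_{13} = 377 + 233 = 610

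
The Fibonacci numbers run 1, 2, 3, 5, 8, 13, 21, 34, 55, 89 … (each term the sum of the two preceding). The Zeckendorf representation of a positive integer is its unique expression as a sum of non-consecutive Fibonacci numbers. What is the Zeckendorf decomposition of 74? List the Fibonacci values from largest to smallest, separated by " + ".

55 + 13 + 5 + 1

Greedy algorithm:
74: greatest Fibonacci not exceeding it is 55, leaving 19
19: greatest Fibonacci not exceeding it is 13, leaving 6
6: greatest Fibonacci not exceeding it is 5, leaving 1
1: greatest Fibonacci not exceeding it is 1, leaving 0
So 74 = 55 + 13 + 5 + 1, with no two terms consecutive in the sequence.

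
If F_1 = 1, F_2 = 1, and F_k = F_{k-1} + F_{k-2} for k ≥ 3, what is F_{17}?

1597

Iterating the recurrence up to F_{10} = 55 and F_{9} = 34:
F_{11} = F_{10} + F_{9} = 55 + 34 = 89
F_{12} = F_{11} + F_{10} = 89 + 55 = 144
F_{13} = F_{12} + F_{11} = 144 + 89 = 233
F_{14} = F_{13} + F_{12} = 233 + 144 = 377
F_{15} = F_{14} + F_{13} = 377 + 233 = 610
F_{16} = F_{15} + F_{14} = 610 + 377 = 987
F_{17} = F_{16} + F_{15} = 987 + 610 = 1597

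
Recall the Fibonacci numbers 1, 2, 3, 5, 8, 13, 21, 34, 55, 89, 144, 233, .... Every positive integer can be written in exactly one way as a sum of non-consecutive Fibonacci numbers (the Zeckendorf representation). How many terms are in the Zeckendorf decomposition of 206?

144 ≤ 206 < 233, so take 144; remainder 62
55 ≤ 62 < 89, so take 55; remainder 7
5 ≤ 7 < 8, so take 5; remainder 2
2 ≤ 2 < 3, so take 2; remainder 0
206 = 144 + 55 + 5 + 2, which has 4 terms.

4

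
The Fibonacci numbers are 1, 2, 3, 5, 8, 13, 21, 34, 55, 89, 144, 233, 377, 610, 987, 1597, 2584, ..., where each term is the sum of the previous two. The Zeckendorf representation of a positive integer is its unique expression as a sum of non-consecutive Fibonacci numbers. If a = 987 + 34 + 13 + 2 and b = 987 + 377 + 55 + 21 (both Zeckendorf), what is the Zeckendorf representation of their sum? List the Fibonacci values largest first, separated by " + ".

The two numbers are 1036 and 1440, so their sum is 2476.
Greedy algorithm:
subtract 1597 from 2476: 879 remains
subtract 610 from 879: 269 remains
subtract 233 from 269: 36 remains
subtract 34 from 36: 2 remains
subtract 2 from 2: 0 remains

1597 + 610 + 233 + 34 + 2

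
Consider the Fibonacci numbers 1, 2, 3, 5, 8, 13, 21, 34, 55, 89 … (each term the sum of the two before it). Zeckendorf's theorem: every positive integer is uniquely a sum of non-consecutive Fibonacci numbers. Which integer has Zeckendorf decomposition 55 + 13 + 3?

55 + 13 + 3 = 71.

71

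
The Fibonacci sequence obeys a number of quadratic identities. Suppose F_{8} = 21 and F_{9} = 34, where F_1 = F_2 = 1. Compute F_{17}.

By F_{2k+1} = F_k² + F_{k+1}²: F_{17} = 21² + 34² = 441 + 1156 = 1597.

1597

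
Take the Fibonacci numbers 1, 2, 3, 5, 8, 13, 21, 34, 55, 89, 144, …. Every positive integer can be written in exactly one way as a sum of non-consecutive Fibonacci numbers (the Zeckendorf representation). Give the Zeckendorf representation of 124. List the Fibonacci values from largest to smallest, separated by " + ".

89 + 34 + 1

subtract 89 from 124: 35 remains
subtract 34 from 35: 1 remains
subtract 1 from 1: 0 remains
So 124 = 89 + 34 + 1, with no two terms consecutive in the sequence.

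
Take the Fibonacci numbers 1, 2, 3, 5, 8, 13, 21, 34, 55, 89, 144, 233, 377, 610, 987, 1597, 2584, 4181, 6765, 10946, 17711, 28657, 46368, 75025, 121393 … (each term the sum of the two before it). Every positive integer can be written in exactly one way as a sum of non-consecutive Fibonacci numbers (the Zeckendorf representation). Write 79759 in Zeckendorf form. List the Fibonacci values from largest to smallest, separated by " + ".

75025 ≤ 79759 < 121393, so take 75025; remainder 4734
4181 ≤ 4734 < 6765, so take 4181; remainder 553
377 ≤ 553 < 610, so take 377; remainder 176
144 ≤ 176 < 233, so take 144; remainder 32
21 ≤ 32 < 34, so take 21; remainder 11
8 ≤ 11 < 13, so take 8; remainder 3
3 ≤ 3 < 5, so take 3; remainder 0
So 79759 = 75025 + 4181 + 377 + 144 + 21 + 8 + 3, with no two terms consecutive in the sequence.

75025 + 4181 + 377 + 144 + 21 + 8 + 3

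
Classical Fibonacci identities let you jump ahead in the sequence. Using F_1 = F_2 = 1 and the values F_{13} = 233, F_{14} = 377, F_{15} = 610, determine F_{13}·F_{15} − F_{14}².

233·610 − 377² = 142130 − 142129 = 1. (Cassini's identity: F_{k−1}F_{k+1} − F_k² = (−1)^k.)

1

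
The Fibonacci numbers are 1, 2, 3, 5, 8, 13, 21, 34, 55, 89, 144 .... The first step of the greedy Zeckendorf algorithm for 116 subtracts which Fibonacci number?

89 ≤ 116 < 144, so the largest Fibonacci number not exceeding 116 is 89.

89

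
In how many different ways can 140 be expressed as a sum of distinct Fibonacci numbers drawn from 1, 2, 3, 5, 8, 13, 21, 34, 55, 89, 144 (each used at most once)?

4

140 = 89+34+13+3+1 = 89+34+8+5+3+1 = 89+21+13+8+5+3+1 = 55+34+21+13+8+5+3+1 — 4 representations.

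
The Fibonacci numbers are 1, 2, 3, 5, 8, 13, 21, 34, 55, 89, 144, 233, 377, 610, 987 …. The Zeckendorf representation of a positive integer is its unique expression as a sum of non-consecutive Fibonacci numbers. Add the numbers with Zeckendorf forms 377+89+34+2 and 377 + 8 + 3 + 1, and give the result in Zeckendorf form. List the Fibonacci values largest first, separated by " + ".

The two numbers are 502 and 389, so their sum is 891.
take 610 (≤ 891); 891 − 610 = 281
take 233 (≤ 281); 281 − 233 = 48
take 34 (≤ 48); 48 − 34 = 14
take 13 (≤ 14); 14 − 13 = 1
take 1 (≤ 1); 1 − 1 = 0

610 + 233 + 34 + 13 + 1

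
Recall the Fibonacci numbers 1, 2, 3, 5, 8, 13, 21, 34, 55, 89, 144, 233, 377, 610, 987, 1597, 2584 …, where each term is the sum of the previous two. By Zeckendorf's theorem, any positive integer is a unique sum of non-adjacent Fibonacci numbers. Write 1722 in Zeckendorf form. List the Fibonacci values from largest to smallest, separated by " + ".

1597 + 89 + 34 + 2

Repeatedly subtract the largest Fibonacci number that fits:
1597 ≤ 1722 < 2584, so take 1597; remainder 125
89 ≤ 125 < 144, so take 89; remainder 36
34 ≤ 36 < 55, so take 34; remainder 2
2 ≤ 2 < 3, so take 2; remainder 0
So 1722 = 1597 + 89 + 34 + 2, with no two terms consecutive in the sequence.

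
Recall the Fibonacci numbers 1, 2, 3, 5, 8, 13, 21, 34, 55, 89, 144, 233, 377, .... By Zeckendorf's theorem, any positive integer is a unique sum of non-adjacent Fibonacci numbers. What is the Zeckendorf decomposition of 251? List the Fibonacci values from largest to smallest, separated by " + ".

take 233 (≤ 251); 251 − 233 = 18
take 13 (≤ 18); 18 − 13 = 5
take 5 (≤ 5); 5 − 5 = 0
So 251 = 233 + 13 + 5, with no two terms consecutive in the sequence.

233 + 13 + 5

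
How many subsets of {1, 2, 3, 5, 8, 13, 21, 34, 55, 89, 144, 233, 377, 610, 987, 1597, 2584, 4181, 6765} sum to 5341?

62

5341 = 4181+987+144+21+8 = 4181+987+144+21+5+3 = 4181+987+89+55+21+8 = 4181+610+377+144+21+8 = 4181+987+144+21+5+2+1 = … (57 more), for 62 in all.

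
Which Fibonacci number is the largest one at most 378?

377

377 ≤ 378 < 610, so the largest Fibonacci number not exceeding 378 is 377.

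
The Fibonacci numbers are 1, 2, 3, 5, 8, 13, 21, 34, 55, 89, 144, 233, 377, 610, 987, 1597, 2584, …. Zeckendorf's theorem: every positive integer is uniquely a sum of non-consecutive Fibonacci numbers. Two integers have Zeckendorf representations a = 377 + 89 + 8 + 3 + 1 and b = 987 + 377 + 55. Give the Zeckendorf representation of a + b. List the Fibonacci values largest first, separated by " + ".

The two numbers are 478 and 1419, so their sum is 1897.
largest Fibonacci ≤ 1897 is 1597; 1897 − 1597 = 300
largest Fibonacci ≤ 300 is 233; 300 − 233 = 67
largest Fibonacci ≤ 67 is 55; 67 − 55 = 12
largest Fibonacci ≤ 12 is 8; 12 − 8 = 4
largest Fibonacci ≤ 4 is 3; 4 − 3 = 1
largest Fibonacci ≤ 1 is 1; 1 − 1 = 0

1597 + 233 + 55 + 8 + 3 + 1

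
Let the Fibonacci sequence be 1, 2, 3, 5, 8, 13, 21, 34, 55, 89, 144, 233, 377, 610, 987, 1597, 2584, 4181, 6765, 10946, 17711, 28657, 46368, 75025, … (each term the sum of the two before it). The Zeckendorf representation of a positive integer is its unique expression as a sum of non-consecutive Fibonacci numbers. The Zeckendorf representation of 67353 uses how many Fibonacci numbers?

8

67353: greatest Fibonacci not exceeding it is 46368, leaving 20985
20985: greatest Fibonacci not exceeding it is 17711, leaving 3274
3274: greatest Fibonacci not exceeding it is 2584, leaving 690
690: greatest Fibonacci not exceeding it is 610, leaving 80
80: greatest Fibonacci not exceeding it is 55, leaving 25
25: greatest Fibonacci not exceeding it is 21, leaving 4
4: greatest Fibonacci not exceeding it is 3, leaving 1
1: greatest Fibonacci not exceeding it is 1, leaving 0
67353 = 46368 + 17711 + 2584 + 610 + 55 + 21 + 3 + 1, which has 8 terms.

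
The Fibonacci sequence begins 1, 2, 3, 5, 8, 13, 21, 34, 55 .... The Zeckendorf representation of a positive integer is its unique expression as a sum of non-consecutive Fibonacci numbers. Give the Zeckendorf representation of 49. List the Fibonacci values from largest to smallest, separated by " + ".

largest Fibonacci ≤ 49 is 34; 49 − 34 = 15
largest Fibonacci ≤ 15 is 13; 15 − 13 = 2
largest Fibonacci ≤ 2 is 2; 2 − 2 = 0
So 49 = 34 + 13 + 2, with no two terms consecutive in the sequence.

34 + 13 + 2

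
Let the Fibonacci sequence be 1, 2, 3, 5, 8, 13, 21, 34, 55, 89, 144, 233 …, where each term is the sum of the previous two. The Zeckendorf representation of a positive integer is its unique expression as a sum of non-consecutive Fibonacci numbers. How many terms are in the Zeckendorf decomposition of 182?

4

largest Fibonacci ≤ 182 is 144; 182 − 144 = 38
largest Fibonacci ≤ 38 is 34; 38 − 34 = 4
largest Fibonacci ≤ 4 is 3; 4 − 3 = 1
largest Fibonacci ≤ 1 is 1; 1 − 1 = 0
182 = 144 + 34 + 3 + 1, which has 4 terms.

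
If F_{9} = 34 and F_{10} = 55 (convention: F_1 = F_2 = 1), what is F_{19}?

By F_{2k+1} = F_k² + F_{k+1}²: F_{19} = 34² + 55² = 1156 + 3025 = 4181.

4181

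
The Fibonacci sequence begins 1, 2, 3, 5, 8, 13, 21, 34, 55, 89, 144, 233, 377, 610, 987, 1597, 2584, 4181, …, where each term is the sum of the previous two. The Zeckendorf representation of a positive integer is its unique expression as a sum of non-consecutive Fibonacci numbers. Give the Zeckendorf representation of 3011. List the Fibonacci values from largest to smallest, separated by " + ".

3011: greatest Fibonacci not exceeding it is 2584, leaving 427
427: greatest Fibonacci not exceeding it is 377, leaving 50
50: greatest Fibonacci not exceeding it is 34, leaving 16
16: greatest Fibonacci not exceeding it is 13, leaving 3
3: greatest Fibonacci not exceeding it is 3, leaving 0
So 3011 = 2584 + 377 + 34 + 13 + 3, with no two terms consecutive in the sequence.

2584 + 377 + 34 + 13 + 3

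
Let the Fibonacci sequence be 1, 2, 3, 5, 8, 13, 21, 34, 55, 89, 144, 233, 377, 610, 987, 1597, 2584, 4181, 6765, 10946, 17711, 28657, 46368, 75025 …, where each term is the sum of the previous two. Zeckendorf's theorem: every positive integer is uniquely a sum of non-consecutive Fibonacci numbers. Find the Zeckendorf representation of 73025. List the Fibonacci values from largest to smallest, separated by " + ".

46368 + 17711 + 6765 + 1597 + 377 + 144 + 55 + 8

take 46368 (≤ 73025); 73025 − 46368 = 26657
take 17711 (≤ 26657); 26657 − 17711 = 8946
take 6765 (≤ 8946); 8946 − 6765 = 2181
take 1597 (≤ 2181); 2181 − 1597 = 584
take 377 (≤ 584); 584 − 377 = 207
take 144 (≤ 207); 207 − 144 = 63
take 55 (≤ 63); 63 − 55 = 8
take 8 (≤ 8); 8 − 8 = 0
So 73025 = 46368 + 17711 + 6765 + 1597 + 377 + 144 + 55 + 8, with no two terms consecutive in the sequence.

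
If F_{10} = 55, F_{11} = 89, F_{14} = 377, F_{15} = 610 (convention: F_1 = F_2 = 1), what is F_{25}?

75025

By the addition formula F_{m+n} = F_m F_{n+1} + F_{m−1} F_n with m=11, n=14: F_{25} = 89·610 + 55·377 = 54290 + 20735 = 75025.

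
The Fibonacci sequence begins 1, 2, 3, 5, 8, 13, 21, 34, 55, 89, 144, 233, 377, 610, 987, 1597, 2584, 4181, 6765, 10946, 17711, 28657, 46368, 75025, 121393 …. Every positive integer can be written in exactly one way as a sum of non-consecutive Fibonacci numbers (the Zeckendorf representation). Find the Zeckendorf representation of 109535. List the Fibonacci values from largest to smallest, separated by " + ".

75025 + 28657 + 4181 + 1597 + 55 + 13 + 5 + 2

take 75025 (≤ 109535); 109535 − 75025 = 34510
take 28657 (≤ 34510); 34510 − 28657 = 5853
take 4181 (≤ 5853); 5853 − 4181 = 1672
take 1597 (≤ 1672); 1672 − 1597 = 75
take 55 (≤ 75); 75 − 55 = 20
take 13 (≤ 20); 20 − 13 = 7
take 5 (≤ 7); 7 − 5 = 2
take 2 (≤ 2); 2 − 2 = 0
So 109535 = 75025 + 28657 + 4181 + 1597 + 55 + 13 + 5 + 2, with no two terms consecutive in the sequence.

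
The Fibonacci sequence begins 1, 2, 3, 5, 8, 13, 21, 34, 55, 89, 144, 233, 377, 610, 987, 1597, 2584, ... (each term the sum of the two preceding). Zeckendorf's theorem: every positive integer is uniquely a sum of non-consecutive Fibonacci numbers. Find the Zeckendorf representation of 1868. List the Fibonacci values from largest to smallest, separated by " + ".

1597 + 233 + 34 + 3 + 1

subtract 1597 from 1868: 271 remains
subtract 233 from 271: 38 remains
subtract 34 from 38: 4 remains
subtract 3 from 4: 1 remains
subtract 1 from 1: 0 remains
So 1868 = 1597 + 233 + 34 + 3 + 1, with no two terms consecutive in the sequence.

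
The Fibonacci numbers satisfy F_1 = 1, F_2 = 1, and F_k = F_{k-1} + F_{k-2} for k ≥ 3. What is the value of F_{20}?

Iterating the recurrence up to F_{13} = 233 and F_{12} = 144:
F_{14} = F_{13} + F_{12} = 233 + 144 = 377
F_{15} = F_{14} + F_{13} = 377 + 233 = 610
F_{16} = F_{15} + F_{14} = 610 + 377 = 987
F_{17} = F_{16} + F_{15} = 987 + 610 = 1597
F_{18} = F_{17} + F_{16} = 1597 + 987 = 2584
F_{19} = F_{18} + F_{17} = 2584 + 1597 = 4181
F_{20} = F_{19} + F_{18} = 4181 + 2584 = 6765

6765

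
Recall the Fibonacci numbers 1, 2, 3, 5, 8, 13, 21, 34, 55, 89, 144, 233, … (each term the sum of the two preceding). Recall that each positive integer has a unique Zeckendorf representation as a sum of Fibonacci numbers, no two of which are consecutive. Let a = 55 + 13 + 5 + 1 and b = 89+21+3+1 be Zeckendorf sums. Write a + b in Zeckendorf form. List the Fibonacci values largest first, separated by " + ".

144 + 34 + 8 + 2

The two numbers are 74 and 114, so their sum is 188.
largest Fibonacci ≤ 188 is 144; 188 − 144 = 44
largest Fibonacci ≤ 44 is 34; 44 − 34 = 10
largest Fibonacci ≤ 10 is 8; 10 − 8 = 2
largest Fibonacci ≤ 2 is 2; 2 − 2 = 0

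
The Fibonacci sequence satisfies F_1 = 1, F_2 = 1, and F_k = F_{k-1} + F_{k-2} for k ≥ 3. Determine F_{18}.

Iterating the recurrence up to F_{10} = 55 and F_{9} = 34:
F_{11} = F_{10} + F_{9} = 55 + 34 = 89
F_{12} = F_{11} + F_{10} = 89 + 55 = 144
F_{13} = F_{12} + F_{11} = 144 + 89 = 233
F_{14} = F_{13} + F_{12} = 233 + 144 = 377
F_{15} = F_{14} + F_{13} = 377 + 233 = 610
F_{16} = F_{15} + F_{14} = 610 + 377 = 987
F_{17} = F_{16} + F_{15} = 987 + 610 = 1597
F_{18} = F_{17} + F_{16} = 1597 + 987 = 2584

2584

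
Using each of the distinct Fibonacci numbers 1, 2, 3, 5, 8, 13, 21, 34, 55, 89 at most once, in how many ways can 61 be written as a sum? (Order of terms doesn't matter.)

6

Starting from the Zeckendorf form and repeatedly splitting a term F_k into F_{k−1} + F_{k−2} (when neither is already used) reaches every representation.
61 = 55+5+1 = 55+3+2+1 = 34+21+5+1 = 34+21+3+2+1 = 34+13+8+5+1 = … (1 more), for 6 in all.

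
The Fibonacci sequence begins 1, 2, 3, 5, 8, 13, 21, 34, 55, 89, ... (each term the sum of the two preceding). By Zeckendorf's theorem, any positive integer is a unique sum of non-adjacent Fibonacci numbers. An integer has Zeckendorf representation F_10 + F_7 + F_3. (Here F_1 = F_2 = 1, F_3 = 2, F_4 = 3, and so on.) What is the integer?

F_10 + F_7 + F_3 = 55 + 13 + 2 = 70.

70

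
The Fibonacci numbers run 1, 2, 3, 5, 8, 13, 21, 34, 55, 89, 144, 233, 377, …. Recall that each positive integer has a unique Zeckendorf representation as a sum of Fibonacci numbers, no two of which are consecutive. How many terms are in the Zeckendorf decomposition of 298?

4

298 − 233 = 65
65 − 55 = 10
10 − 8 = 2
2 − 2 = 0
298 = 233 + 55 + 8 + 2, which has 4 terms.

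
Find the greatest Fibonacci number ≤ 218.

144

144 ≤ 218 < 233, so the largest Fibonacci number not exceeding 218 is 144.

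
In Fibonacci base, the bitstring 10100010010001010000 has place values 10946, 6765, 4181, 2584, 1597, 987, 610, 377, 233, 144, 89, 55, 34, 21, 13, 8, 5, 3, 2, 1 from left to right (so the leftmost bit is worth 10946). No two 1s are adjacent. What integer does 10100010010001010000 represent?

Summing the place values of the 1 bits: 10946 + 4181 + 610 + 144 + 21 + 8 = 15910.

15910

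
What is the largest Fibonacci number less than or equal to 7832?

6765

6765 ≤ 7832 < 10946, so the largest Fibonacci number not exceeding 7832 is 6765.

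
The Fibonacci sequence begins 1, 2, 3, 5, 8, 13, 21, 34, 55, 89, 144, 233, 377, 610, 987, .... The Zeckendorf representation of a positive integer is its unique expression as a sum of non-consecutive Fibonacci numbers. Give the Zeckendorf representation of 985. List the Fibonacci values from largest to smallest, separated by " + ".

610 + 233 + 89 + 34 + 13 + 5 + 1

Repeatedly subtract the largest Fibonacci number that fits:
610 ≤ 985 < 987, so take 610; remainder 375
233 ≤ 375 < 377, so take 233; remainder 142
89 ≤ 142 < 144, so take 89; remainder 53
34 ≤ 53 < 55, so take 34; remainder 19
13 ≤ 19 < 21, so take 13; remainder 6
5 ≤ 6 < 8, so take 5; remainder 1
1 ≤ 1 < 2, so take 1; remainder 0
So 985 = 610 + 233 + 89 + 34 + 13 + 5 + 1, with no two terms consecutive in the sequence.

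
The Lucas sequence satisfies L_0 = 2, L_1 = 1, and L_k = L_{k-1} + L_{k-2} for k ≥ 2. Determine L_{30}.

1860498

Iterating the recurrence up to L_{25} = 167761 and L_{24} = 103682:
L_{26} = L_{25} + L_{24} = 167761 + 103682 = 271443
L_{27} = L_{26} + L_{25} = 271443 + 167761 = 439204
L_{28} = L_{27} + L_{26} = 439204 + 271443 = 710647
L_{29} = L_{28} + L_{27} = 710647 + 439204 = 1149851
L_{30} = L_{29} + L_{28} = 1149851 + 710647 = 1860498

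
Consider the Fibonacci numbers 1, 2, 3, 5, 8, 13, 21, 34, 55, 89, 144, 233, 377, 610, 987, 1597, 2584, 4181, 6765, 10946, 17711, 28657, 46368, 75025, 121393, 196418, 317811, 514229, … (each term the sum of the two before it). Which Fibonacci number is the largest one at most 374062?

317811 ≤ 374062 < 514229, so the largest Fibonacci number not exceeding 374062 is 317811.

317811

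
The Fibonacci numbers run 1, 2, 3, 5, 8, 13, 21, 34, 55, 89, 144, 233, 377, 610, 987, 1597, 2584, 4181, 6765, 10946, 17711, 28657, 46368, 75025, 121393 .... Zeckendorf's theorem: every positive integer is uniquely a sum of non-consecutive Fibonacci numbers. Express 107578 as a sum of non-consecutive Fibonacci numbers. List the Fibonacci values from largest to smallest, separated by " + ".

75025 + 28657 + 2584 + 987 + 233 + 89 + 3

Repeatedly subtract the largest Fibonacci number that fits:
75025 ≤ 107578 < 121393, so take 75025; remainder 32553
28657 ≤ 32553 < 46368, so take 28657; remainder 3896
2584 ≤ 3896 < 4181, so take 2584; remainder 1312
987 ≤ 1312 < 1597, so take 987; remainder 325
233 ≤ 325 < 377, so take 233; remainder 92
89 ≤ 92 < 144, so take 89; remainder 3
3 ≤ 3 < 5, so take 3; remainder 0
So 107578 = 75025 + 28657 + 2584 + 987 + 233 + 89 + 3, with no two terms consecutive in the sequence.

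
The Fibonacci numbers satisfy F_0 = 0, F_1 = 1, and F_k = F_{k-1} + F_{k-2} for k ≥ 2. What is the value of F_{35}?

9227465

Iterating the recurrence up to F_{30} = 832040 and F_{29} = 514229:
F_{31} = F_{30} + F_{29} = 832040 + 514229 = 1346269
F_{32} = F_{31} + F_{30} = 1346269 + 832040 = 2178309
F_{33} = F_{32} + F_{31} = 2178309 + 1346269 = 3524578
F_{34} = F_{33} + F_{32} = 3524578 + 2178309 = 5702887
F_{35} = F_{34} + F_{33} = 5702887 + 3524578 = 9227465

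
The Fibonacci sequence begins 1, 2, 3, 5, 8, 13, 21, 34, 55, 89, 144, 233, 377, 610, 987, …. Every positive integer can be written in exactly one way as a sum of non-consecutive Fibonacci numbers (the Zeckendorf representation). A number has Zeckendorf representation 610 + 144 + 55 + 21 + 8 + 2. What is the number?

840

610 + 144 + 55 + 21 + 8 + 2 = 840.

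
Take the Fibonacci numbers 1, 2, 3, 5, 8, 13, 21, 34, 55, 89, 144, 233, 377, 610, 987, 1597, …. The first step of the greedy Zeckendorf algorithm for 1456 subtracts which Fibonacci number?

987

987 ≤ 1456 < 1597, so the largest Fibonacci number not exceeding 1456 is 987.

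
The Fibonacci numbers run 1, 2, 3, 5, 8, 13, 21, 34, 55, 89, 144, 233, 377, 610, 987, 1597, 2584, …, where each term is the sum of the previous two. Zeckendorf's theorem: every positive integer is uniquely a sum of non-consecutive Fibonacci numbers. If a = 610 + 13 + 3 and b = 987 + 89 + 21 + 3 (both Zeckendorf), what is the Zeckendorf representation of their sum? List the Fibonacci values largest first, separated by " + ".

The two numbers are 626 and 1100, so their sum is 1726.
Repeatedly subtract the largest Fibonacci number that fits:
1726: greatest Fibonacci not exceeding it is 1597, leaving 129
129: greatest Fibonacci not exceeding it is 89, leaving 40
40: greatest Fibonacci not exceeding it is 34, leaving 6
6: greatest Fibonacci not exceeding it is 5, leaving 1
1: greatest Fibonacci not exceeding it is 1, leaving 0

1597 + 89 + 34 + 5 + 1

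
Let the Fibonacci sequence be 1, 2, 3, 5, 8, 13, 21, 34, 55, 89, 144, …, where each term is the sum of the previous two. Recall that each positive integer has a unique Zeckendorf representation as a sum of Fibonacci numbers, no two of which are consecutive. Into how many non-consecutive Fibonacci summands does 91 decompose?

2

89 ≤ 91 < 144, so take 89; remainder 2
2 ≤ 2 < 3, so take 2; remainder 0
91 = 89 + 2, which has 2 terms.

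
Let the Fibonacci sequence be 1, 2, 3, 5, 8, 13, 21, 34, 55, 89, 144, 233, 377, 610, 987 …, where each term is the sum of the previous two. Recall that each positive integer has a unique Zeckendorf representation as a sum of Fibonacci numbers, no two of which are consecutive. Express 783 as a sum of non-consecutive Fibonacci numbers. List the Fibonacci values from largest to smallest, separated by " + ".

largest Fibonacci ≤ 783 is 610; 783 − 610 = 173
largest Fibonacci ≤ 173 is 144; 173 − 144 = 29
largest Fibonacci ≤ 29 is 21; 29 − 21 = 8
largest Fibonacci ≤ 8 is 8; 8 − 8 = 0
So 783 = 610 + 144 + 21 + 8, with no two terms consecutive in the sequence.

610 + 144 + 21 + 8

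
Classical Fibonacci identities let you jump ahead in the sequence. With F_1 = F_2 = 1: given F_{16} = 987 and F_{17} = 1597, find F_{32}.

2178309

By the doubling identity F_{2k} = F_k(2F_{k+1} − F_k): F_{32} = 987·(2·1597 − 987) = 987·2207 = 2178309.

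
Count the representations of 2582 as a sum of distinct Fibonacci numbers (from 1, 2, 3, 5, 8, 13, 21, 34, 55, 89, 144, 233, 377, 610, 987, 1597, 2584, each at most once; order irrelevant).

8

Each representation comes from the Zeckendorf form by replacing some F_k with F_{k−1} + F_{k−2} where possible.
2582 = 1597+610+233+89+34+13+5+1 = 1597+610+233+89+34+13+3+2+1 = 1597+610+233+89+34+8+5+3+2+1 = … (5 more), for 8 in all.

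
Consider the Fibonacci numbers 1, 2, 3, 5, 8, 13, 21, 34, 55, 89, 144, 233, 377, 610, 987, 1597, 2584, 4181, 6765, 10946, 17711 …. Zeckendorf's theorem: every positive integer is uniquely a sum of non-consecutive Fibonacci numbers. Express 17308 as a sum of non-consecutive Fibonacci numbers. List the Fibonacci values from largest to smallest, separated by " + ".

17308 − 10946 = 6362
6362 − 4181 = 2181
2181 − 1597 = 584
584 − 377 = 207
207 − 144 = 63
63 − 55 = 8
8 − 8 = 0
So 17308 = 10946 + 4181 + 1597 + 377 + 144 + 55 + 8, with no two terms consecutive in the sequence.

10946 + 4181 + 1597 + 377 + 144 + 55 + 8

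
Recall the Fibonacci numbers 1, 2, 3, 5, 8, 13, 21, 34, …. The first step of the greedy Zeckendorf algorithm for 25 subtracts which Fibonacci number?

21 ≤ 25 < 34, so the largest Fibonacci number not exceeding 25 is 21.

21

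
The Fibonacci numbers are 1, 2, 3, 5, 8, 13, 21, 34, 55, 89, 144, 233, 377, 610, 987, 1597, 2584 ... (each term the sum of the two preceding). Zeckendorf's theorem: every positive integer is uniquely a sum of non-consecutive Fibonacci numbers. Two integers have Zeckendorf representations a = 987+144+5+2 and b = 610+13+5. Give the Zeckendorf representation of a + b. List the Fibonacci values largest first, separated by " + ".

The two numbers are 1138 and 628, so their sum is 1766.
Repeatedly subtract the largest Fibonacci number that fits:
largest Fibonacci ≤ 1766 is 1597; 1766 − 1597 = 169
largest Fibonacci ≤ 169 is 144; 169 − 144 = 25
largest Fibonacci ≤ 25 is 21; 25 − 21 = 4
largest Fibonacci ≤ 4 is 3; 4 − 3 = 1
largest Fibonacci ≤ 1 is 1; 1 − 1 = 0

1597 + 144 + 21 + 3 + 1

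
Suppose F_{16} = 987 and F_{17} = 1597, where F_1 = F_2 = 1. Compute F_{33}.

By F_{2k+1} = F_k² + F_{k+1}²: F_{33} = 987² + 1597² = 974169 + 2550409 = 3524578.

3524578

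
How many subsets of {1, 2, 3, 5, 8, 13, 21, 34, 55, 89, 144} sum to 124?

7

Starting from the Zeckendorf form and repeatedly splitting a term F_k into F_{k−1} + F_{k−2} (when neither is already used) reaches every representation.
124 = 89+34+1 = 89+21+13+1 = 89+21+8+5+1 = 55+34+21+13+1 = … (3 more), for 7 in all.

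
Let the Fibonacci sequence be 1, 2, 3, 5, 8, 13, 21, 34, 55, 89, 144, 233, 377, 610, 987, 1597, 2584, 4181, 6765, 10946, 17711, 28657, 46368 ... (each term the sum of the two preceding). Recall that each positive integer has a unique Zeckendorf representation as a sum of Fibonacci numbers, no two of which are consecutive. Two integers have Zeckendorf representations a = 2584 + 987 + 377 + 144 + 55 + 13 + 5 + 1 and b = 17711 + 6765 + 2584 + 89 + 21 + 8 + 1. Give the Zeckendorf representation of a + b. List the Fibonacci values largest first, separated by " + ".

28657 + 2584 + 89 + 13 + 2

The two numbers are 4166 and 27179, so their sum is 31345.
31345 − 28657 = 2688
2688 − 2584 = 104
104 − 89 = 15
15 − 13 = 2
2 − 2 = 0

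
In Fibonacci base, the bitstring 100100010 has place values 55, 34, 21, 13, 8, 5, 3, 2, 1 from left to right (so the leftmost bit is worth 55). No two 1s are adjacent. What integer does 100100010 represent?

70

Summing the place values of the 1 bits: 55 + 13 + 2 = 70.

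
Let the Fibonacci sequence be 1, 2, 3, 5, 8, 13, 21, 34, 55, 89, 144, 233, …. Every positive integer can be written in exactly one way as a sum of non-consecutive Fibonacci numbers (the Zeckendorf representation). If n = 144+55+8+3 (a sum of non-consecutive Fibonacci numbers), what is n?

144+55+8+3 = 210.

210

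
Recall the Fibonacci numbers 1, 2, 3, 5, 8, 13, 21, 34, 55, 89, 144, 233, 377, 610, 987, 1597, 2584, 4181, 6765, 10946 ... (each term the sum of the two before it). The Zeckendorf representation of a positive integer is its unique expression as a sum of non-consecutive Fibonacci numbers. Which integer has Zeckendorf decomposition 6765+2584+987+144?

6765+2584+987+144 = 10480.

10480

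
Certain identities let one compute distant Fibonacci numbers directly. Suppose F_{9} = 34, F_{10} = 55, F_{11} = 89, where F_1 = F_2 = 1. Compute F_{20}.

6765

By the addition formula F_{m+n} = F_m F_{n+1} + F_{m−1} F_n with m=10, n=10: F_{20} = 55·89 + 34·55 = 4895 + 1870 = 6765.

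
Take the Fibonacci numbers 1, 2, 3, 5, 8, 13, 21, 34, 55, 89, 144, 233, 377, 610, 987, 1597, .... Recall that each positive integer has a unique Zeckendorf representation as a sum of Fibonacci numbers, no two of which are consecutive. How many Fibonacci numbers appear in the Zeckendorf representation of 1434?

5

Repeatedly subtract the largest Fibonacci number that fits:
987 ≤ 1434 < 1597, so take 987; remainder 447
377 ≤ 447 < 610, so take 377; remainder 70
55 ≤ 70 < 89, so take 55; remainder 15
13 ≤ 15 < 21, so take 13; remainder 2
2 ≤ 2 < 3, so take 2; remainder 0
1434 = 987 + 377 + 55 + 13 + 2, which has 5 terms.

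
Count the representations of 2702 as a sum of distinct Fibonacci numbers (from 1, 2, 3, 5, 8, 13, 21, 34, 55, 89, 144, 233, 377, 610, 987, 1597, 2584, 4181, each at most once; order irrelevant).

40

Each representation comes from the Zeckendorf form by replacing some F_k with F_{k−1} + F_{k−2} where possible.
2702 = 2584+89+21+8 = 2584+89+21+5+3 = 2584+55+34+21+8 = 1597+987+89+21+8 = … (36 more), for 40 in all.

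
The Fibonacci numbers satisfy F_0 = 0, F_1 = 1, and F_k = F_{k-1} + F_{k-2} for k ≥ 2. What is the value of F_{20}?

Iterating the recurrence up to F_{12} = 144 and F_{11} = 89:
F_{13} = F_{12} + F_{11} = 144 + 89 = 233
F_{14} = F_{13} + F_{12} = 233 + 144 = 377
F_{15} = F_{14} + F_{13} = 377 + 233 = 610
F_{16} = F_{15} + F_{14} = 610 + 377 = 987
F_{17} = F_{16} + F_{15} = 987 + 610 = 1597
F_{18} = F_{17} + F_{16} = 1597 + 987 = 2584
F_{19} = F_{18} + F_{17} = 2584 + 1597 = 4181
F_{20} = F_{19} + F_{18} = 4181 + 2584 = 6765

6765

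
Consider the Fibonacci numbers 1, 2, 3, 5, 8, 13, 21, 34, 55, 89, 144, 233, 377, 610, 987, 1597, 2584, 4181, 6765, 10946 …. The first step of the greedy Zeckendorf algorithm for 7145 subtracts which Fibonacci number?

6765 ≤ 7145 < 10946, so the largest Fibonacci number not exceeding 7145 is 6765.

6765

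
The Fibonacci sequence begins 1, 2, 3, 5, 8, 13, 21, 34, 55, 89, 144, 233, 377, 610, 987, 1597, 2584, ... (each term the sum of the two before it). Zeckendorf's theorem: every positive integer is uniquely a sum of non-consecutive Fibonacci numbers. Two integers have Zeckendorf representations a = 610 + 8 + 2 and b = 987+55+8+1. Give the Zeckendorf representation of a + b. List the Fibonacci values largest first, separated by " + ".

The two numbers are 620 and 1051, so their sum is 1671.
1671: greatest Fibonacci not exceeding it is 1597, leaving 74
74: greatest Fibonacci not exceeding it is 55, leaving 19
19: greatest Fibonacci not exceeding it is 13, leaving 6
6: greatest Fibonacci not exceeding it is 5, leaving 1
1: greatest Fibonacci not exceeding it is 1, leaving 0

1597 + 55 + 13 + 5 + 1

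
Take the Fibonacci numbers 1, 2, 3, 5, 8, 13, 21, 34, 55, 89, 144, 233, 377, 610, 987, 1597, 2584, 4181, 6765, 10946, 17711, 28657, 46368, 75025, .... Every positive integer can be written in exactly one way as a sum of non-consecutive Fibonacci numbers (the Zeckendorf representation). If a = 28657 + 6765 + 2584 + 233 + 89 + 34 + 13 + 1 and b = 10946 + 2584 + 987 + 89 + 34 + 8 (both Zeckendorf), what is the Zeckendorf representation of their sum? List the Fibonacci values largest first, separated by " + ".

46368 + 4181 + 1597 + 610 + 233 + 34 + 1

The two numbers are 38376 and 14648, so their sum is 53024.
take 46368 (≤ 53024); 53024 − 46368 = 6656
take 4181 (≤ 6656); 6656 − 4181 = 2475
take 1597 (≤ 2475); 2475 − 1597 = 878
take 610 (≤ 878); 878 − 610 = 268
take 233 (≤ 268); 268 − 233 = 35
take 34 (≤ 35); 35 − 34 = 1
take 1 (≤ 1); 1 − 1 = 0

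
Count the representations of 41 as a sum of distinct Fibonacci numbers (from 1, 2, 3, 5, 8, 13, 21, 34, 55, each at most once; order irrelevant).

2

Starting from the Zeckendorf form and repeatedly splitting a term F_k into F_{k−1} + F_{k−2} (when neither is already used) reaches every representation.
41 = 34+5+2 = 21+13+5+2 — 2 representations.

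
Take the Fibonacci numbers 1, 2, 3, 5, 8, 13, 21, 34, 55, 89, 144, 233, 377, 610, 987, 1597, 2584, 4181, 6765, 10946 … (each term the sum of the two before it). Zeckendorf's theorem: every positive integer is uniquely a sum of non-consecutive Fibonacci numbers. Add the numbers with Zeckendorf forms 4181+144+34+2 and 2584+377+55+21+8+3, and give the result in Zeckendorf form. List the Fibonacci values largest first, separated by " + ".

The two numbers are 4361 and 3048, so their sum is 7409.
Greedily peel off the largest Fibonacci term at each step:
largest Fibonacci ≤ 7409 is 6765; 7409 − 6765 = 644
largest Fibonacci ≤ 644 is 610; 644 − 610 = 34
largest Fibonacci ≤ 34 is 34; 34 − 34 = 0

6765 + 610 + 34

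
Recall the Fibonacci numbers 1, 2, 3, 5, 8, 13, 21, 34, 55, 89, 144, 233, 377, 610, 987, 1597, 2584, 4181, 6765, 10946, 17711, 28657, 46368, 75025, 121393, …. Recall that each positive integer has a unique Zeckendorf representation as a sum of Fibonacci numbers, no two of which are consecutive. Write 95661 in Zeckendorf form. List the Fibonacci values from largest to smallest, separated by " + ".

subtract 75025 from 95661: 20636 remains
subtract 17711 from 20636: 2925 remains
subtract 2584 from 2925: 341 remains
subtract 233 from 341: 108 remains
subtract 89 from 108: 19 remains
subtract 13 from 19: 6 remains
subtract 5 from 6: 1 remains
subtract 1 from 1: 0 remains
So 95661 = 75025 + 17711 + 2584 + 233 + 89 + 13 + 5 + 1, with no two terms consecutive in the sequence.

75025 + 17711 + 2584 + 233 + 89 + 13 + 5 + 1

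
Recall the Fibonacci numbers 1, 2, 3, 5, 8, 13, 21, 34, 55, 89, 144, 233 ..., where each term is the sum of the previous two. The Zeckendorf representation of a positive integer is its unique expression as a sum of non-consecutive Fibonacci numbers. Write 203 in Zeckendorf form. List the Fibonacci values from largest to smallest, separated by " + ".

Greedily peel off the largest Fibonacci term at each step:
largest Fibonacci ≤ 203 is 144; 203 − 144 = 59
largest Fibonacci ≤ 59 is 55; 59 − 55 = 4
largest Fibonacci ≤ 4 is 3; 4 − 3 = 1
largest Fibonacci ≤ 1 is 1; 1 − 1 = 0
So 203 = 144 + 55 + 3 + 1, with no two terms consecutive in the sequence.

144 + 55 + 3 + 1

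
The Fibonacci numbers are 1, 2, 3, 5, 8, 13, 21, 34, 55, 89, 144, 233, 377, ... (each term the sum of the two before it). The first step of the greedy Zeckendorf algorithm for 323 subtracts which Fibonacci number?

233 ≤ 323 < 377, so the largest Fibonacci number not exceeding 323 is 233.

233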